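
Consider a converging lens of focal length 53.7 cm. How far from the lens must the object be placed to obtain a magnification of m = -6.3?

62.2 cm

m = −d_i/d_o ⇒ d_i = −m·d_o.
1/f = 1/d_o + 1/d_i = 1/d_o − 1/(m·d_o) = (1 − 1/m)/d_o, so d_o = f(1 − 1/m) = (53.70)(1 − 1/(-6.3)) = 62.2 cm.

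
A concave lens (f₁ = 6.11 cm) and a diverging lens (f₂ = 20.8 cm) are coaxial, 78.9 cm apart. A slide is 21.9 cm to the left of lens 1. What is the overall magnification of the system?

m = +0.0434

f₁ = −6.11 cm (diverging).
Lens 1: 1/d_i1 = 1/(-6.11) − 1/(21.9) = -0.2093, so d_i1 = -4.777 cm; m₁ = −d_i1/d_o1 = +0.2181.
d_o2 = 78.9 − (-4.777) = 83.68 cm.
f₂ = −20.8 cm (diverging).
Lens 2: 1/d_i2 = 1/(-20.8) − 1/(83.68) = -0.06003, so d_i2 = -16.66 cm; m₂ = −d_i2/d_o2 = +0.1991.
m = m₁·m₂ = (+0.2181)(+0.1991) = +0.0434.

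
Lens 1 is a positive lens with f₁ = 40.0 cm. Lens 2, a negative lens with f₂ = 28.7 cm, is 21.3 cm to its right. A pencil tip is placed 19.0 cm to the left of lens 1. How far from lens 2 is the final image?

Lens 1: 1/d_i1 = 1/f₁ − 1/d_o1 = 1/(40.0) − 1/(19.0) = -0.02763, so d_i1 = -36.19 cm.
The intermediate image is 36.19 cm to the left of lens 1 (virtual), which is 21.3 − (-36.19) = 57.49 cm to the left of lens 2, so d_o2 = +57.49 cm.
Lens 2 is diverging, so f₂ = −28.7 cm.
Lens 2: 1/d_i2 = 1/f₂ − 1/d_o2 = 1/(-28.7) − 1/(57.49) = -0.05224, so d_i2 = -19.1 cm.
The final image is virtual, 19.1 cm to the left of lens 2 (overall magnification ≈ 0.63).

19.1 cm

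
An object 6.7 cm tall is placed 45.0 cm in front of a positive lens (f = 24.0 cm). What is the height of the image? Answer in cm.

7.66 cm

1/d_i = 1/f − 1/d_o = 1/(24.00) − 1/(45.0) = 0.01944, so d_i = 51.43 cm.
m = −d_i/d_o = -1.143.
|h_i| = |m|·h_o = 1.143 × 6.7 = 7.66 cm. The image is real, inverted and enlarged, on the far side of the lens.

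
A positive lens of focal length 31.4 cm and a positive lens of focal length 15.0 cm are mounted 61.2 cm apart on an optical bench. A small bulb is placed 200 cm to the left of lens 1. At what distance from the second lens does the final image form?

40.1 cm

Lens 1: 1/d_i1 = 1/f₁ − 1/d_o1 = 1/(31.4) − 1/(200) = 0.02685, so d_i1 = 37.25 cm.
The intermediate image is 37.25 cm to the right of lens 1, which is 61.2 − (37.25) = 23.95 cm to the left of lens 2, so d_o2 = +23.95 cm.
Lens 2: 1/d_i2 = 1/f₂ − 1/d_o2 = 1/(15.0) − 1/(23.95) = 0.02491, so d_i2 = 40.1 cm.
The final image is real, 40.1 cm to the right of lens 2 (overall magnification ≈ 0.31).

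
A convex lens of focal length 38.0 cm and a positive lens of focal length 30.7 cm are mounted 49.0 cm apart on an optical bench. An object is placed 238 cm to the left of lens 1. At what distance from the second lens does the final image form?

Lens 1: 1/d_i1 = 1/f₁ − 1/d_o1 = 1/(38.0) − 1/(238) = 0.02211, so d_i1 = 45.22 cm.
The intermediate image is 45.22 cm to the right of lens 1, which is 49.0 − (45.22) = 3.780 cm to the left of lens 2, so d_o2 = +3.780 cm.
Lens 2: 1/d_i2 = 1/f₂ − 1/d_o2 = 1/(30.7) − 1/(3.780) = -0.2320, so d_i2 = -4.31 cm.
The final image is virtual, 4.31 cm to the left of lens 2 (overall magnification ≈ -0.22).

4.31 cm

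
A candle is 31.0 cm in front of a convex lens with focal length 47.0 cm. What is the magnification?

m = +2.94

1/d_i = 1/f − 1/d_o = 1/(47.00) − 1/(31.0) = -0.01098, so d_i = -91.06 cm.
m = −d_i/d_o = −(-91.06)/(31.0) = +2.94.
The image is virtual, upright and enlarged, on the same side as the object.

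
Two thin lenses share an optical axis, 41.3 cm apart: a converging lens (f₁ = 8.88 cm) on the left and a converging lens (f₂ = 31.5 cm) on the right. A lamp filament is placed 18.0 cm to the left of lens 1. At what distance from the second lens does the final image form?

96.9 cm

Lens 1: 1/d_i1 = 1/f₁ − 1/d_o1 = 1/(8.88) − 1/(18.0) = 0.05706, so d_i1 = 17.53 cm.
The intermediate image is 17.53 cm to the right of lens 1, which is 41.3 − (17.53) = 23.77 cm to the left of lens 2, so d_o2 = +23.77 cm.
Lens 2: 1/d_i2 = 1/f₂ − 1/d_o2 = 1/(31.5) − 1/(23.77) = -0.01032, so d_i2 = -96.9 cm.
The final image is virtual, 96.9 cm to the left of lens 2 (overall magnification ≈ -4.0).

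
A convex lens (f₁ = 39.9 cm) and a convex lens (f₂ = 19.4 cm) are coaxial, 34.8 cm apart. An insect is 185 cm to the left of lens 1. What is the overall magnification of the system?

Lens 1: 1/d_i1 = 1/(39.9) − 1/(185) = 0.01966, so d_i1 = 50.87 cm; m₁ = −d_i1/d_o1 = -0.2750.
d_o2 = 34.8 − (50.87) = -16.07 cm (virtual object).
Lens 2: 1/d_i2 = 1/(19.4) − 1/(-16.07) = 0.1138, so d_i2 = 8.789 cm; m₂ = −d_i2/d_o2 = +0.5469.
m = m₁·m₂ = (-0.2750)(+0.5469) = -0.150.

m = -0.150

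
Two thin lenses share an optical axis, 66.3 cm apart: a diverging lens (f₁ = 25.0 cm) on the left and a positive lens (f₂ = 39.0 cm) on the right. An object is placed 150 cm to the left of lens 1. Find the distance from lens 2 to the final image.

Lens 1 is diverging, so f₁ = −25.0 cm.
Lens 1: 1/d_i1 = 1/f₁ − 1/d_o1 = 1/(-25.0) − 1/(150) = -0.04667, so d_i1 = -21.43 cm.
The intermediate image is 21.43 cm to the left of lens 1 (virtual), which is 66.3 − (-21.43) = 87.73 cm to the left of lens 2, so d_o2 = +87.73 cm.
Lens 2: 1/d_i2 = 1/f₂ − 1/d_o2 = 1/(39.0) − 1/(87.73) = 0.01424, so d_i2 = 70.2 cm.
The final image is real, 70.2 cm to the right of lens 2 (overall magnification ≈ -0.11).

70.2 cm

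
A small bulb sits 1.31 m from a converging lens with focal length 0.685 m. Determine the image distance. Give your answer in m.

Lens equation: 1/q = 1/f − 1/p = 1/(0.6850) − 1/(1.31) = 1.460 − 0.7634 = 0.6965, so q = 1.44 m.
The image is real, inverted and enlarged, on the far side of the lens.

1.44 m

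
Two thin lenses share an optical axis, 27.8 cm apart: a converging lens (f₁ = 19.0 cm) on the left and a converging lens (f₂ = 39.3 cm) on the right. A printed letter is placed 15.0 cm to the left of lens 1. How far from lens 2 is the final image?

65.1 cm

Lens 1: 1/d_i1 = 1/f₁ − 1/d_o1 = 1/(19.0) − 1/(15.0) = -0.01404, so d_i1 = -71.25 cm.
The intermediate image is 71.25 cm to the left of lens 1 (virtual), which is 27.8 − (-71.25) = 99.05 cm to the left of lens 2, so d_o2 = +99.05 cm.
Lens 2: 1/d_i2 = 1/f₂ − 1/d_o2 = 1/(39.3) − 1/(99.05) = 0.01535, so d_i2 = 65.1 cm.
The final image is real, 65.1 cm to the right of lens 2 (overall magnification ≈ -3.1).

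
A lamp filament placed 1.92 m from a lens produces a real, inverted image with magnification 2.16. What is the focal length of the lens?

f = 1.31 m (converging)

m = −d_i/d_o ⇒ d_i = −m·d_o = −(-2.16)·(1.92) = 4.147 m.
1/f = 1/d_o + 1/d_i = 1/(1.92) + 1/(4.147) = 0.7620, so f = 1.31 m.
Since f is positive, the lens is converging.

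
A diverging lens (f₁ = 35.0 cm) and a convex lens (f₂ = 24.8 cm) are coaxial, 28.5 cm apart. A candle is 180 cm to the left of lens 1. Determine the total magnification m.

m = -0.122

f₁ = −35.0 cm (diverging).
Lens 1: 1/d_i1 = 1/(-35.0) − 1/(180) = -0.03413, so d_i1 = -29.30 cm; m₁ = −d_i1/d_o1 = +0.1628.
d_o2 = 28.5 − (-29.30) = 57.80 cm.
Lens 2: 1/d_i2 = 1/(24.8) − 1/(57.80) = 0.02302, so d_i2 = 43.44 cm; m₂ = −d_i2/d_o2 = -0.7515.
m = m₁·m₂ = (+0.1628)(-0.7515) = -0.122.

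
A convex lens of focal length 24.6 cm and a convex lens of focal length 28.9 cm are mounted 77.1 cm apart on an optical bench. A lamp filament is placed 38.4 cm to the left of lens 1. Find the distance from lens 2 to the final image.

Lens 1: 1/d_i1 = 1/f₁ − 1/d_o1 = 1/(24.6) − 1/(38.4) = 0.01461, so d_i1 = 68.45 cm.
The intermediate image is 68.45 cm to the right of lens 1, which is 77.1 − (68.45) = 8.650 cm to the left of lens 2, so d_o2 = +8.650 cm.
Lens 2: 1/d_i2 = 1/f₂ − 1/d_o2 = 1/(28.9) − 1/(8.650) = -0.08100, so d_i2 = -12.3 cm.
The final image is virtual, 12.3 cm to the left of lens 2 (overall magnification ≈ -2.5).

12.3 cm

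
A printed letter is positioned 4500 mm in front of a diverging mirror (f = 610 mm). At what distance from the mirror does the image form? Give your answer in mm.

For a diverging mirror, f = -610 mm.
Mirror equation: 1/v = 1/f − 1/u = 1/(-610.0) − 1/(4500) = -0.001639 − 0.0002222 = -0.001862, so v = -537 mm.
The image is virtual, upright and reduced, behind the mirror.

537 mm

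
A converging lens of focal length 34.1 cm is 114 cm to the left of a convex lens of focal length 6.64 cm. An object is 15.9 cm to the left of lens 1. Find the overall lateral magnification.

Lens 1: 1/d_i1 = 1/(34.1) − 1/(15.9) = -0.03357, so d_i1 = -29.79 cm; m₁ = −d_i1/d_o1 = +1.874.
d_o2 = 114 − (-29.79) = 143.8 cm.
Lens 2: 1/d_i2 = 1/(6.64) − 1/(143.8) = 0.1436, so d_i2 = 6.961 cm; m₂ = −d_i2/d_o2 = -0.04841.
m = m₁·m₂ = (+1.874)(-0.04841) = -0.0907.

m = -0.0907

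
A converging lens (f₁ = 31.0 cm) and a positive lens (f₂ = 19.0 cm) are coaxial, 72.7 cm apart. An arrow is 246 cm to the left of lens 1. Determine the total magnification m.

Lens 1: 1/d_i1 = 1/(31.0) − 1/(246) = 0.02819, so d_i1 = 35.47 cm; m₁ = −d_i1/d_o1 = -0.1442.
d_o2 = 72.7 − (35.47) = 37.23 cm.
Lens 2: 1/d_i2 = 1/(19.0) − 1/(37.23) = 0.02577, so d_i2 = 38.80 cm; m₂ = −d_i2/d_o2 = -1.042.
m = m₁·m₂ = (-0.1442)(-1.042) = +0.150.

m = +0.150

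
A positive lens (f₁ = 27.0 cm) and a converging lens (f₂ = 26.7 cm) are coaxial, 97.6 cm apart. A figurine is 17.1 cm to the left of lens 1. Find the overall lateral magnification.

Lens 1: 1/d_i1 = 1/(27.0) − 1/(17.1) = -0.02144, so d_i1 = -46.64 cm; m₁ = −d_i1/d_o1 = +2.727.
d_o2 = 97.6 − (-46.64) = 144.2 cm.
Lens 2: 1/d_i2 = 1/(26.7) − 1/(144.2) = 0.03052, so d_i2 = 32.77 cm; m₂ = −d_i2/d_o2 = -0.2272.
m = m₁·m₂ = (+2.727)(-0.2272) = -0.620.

m = -0.620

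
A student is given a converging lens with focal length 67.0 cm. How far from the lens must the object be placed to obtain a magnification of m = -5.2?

m = −d_i/d_o ⇒ d_i = −m·d_o.
1/f = 1/d_o + 1/d_i = 1/d_o − 1/(m·d_o) = (1 − 1/m)/d_o, so d_o = f(1 − 1/m) = (67.00)(1 − 1/(-5.2)) = 79.9 cm.

79.9 cm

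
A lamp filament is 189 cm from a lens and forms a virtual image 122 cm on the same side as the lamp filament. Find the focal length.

f = -344 cm (diverging)

Virtual image ⇒ d_i = −122 cm.
1/f = 1/d_o + 1/d_i = 1/(189) + 1/(-122) = -0.002906, so f = -344 cm.
Since f is negative, the lens is diverging.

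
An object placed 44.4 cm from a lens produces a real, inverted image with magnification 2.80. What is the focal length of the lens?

f = 32.7 cm (converging)

m = −d_i/d_o ⇒ d_i = −m·d_o = −(-2.80)·(44.4) = 124.3 cm.
1/f = 1/d_o + 1/d_i = 1/(44.4) + 1/(124.3) = 0.03057, so f = 32.7 cm.
Since f is positive, the lens is converging.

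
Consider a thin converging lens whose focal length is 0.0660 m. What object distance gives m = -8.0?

0.0742 m

m = −d_i/d_o ⇒ d_i = −m·d_o.
1/f = 1/d_o + 1/d_i = 1/d_o − 1/(m·d_o) = (1 − 1/m)/d_o, so d_o = f(1 − 1/m) = (0.06600)(1 − 1/(-8.0)) = 0.0742 m.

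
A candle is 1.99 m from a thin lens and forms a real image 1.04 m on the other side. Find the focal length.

f = 0.683 m (converging)

Real image ⇒ d_i = +1.04 m.
1/f = 1/d_o + 1/d_i = 1/(1.99) + 1/(1.04) = 1.464, so f = 0.683 m.
Since f is positive, the thin lens is converging.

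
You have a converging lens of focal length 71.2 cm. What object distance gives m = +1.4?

20.3 cm

m = −d_i/d_o ⇒ d_i = −m·d_o.
1/f = 1/d_o + 1/d_i = 1/d_o − 1/(m·d_o) = (1 − 1/m)/d_o, so d_o = f(1 − 1/m) = (71.20)(1 − 1/(+1.4)) = 20.3 cm.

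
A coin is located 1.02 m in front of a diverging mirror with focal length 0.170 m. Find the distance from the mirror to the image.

0.146 m

For a diverging mirror, f = -0.170 m.
Mirror equation: 1/s_i = 1/f − 1/s_o = 1/(-0.1700) − 1/(1.02) = -5.882 − 0.9804 = -6.863, so s_i = -0.146 m.
The image is virtual, upright and reduced, behind the mirror.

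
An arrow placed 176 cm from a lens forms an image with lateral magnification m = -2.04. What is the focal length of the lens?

f = 118 cm (converging)

m = −d_i/d_o ⇒ d_i = −m·d_o = −(-2.04)·(176) = 359.0 cm.
1/f = 1/d_o + 1/d_i = 1/(176) + 1/(359.0) = 0.008467, so f = 118 cm.
Since f is positive, the lens is converging.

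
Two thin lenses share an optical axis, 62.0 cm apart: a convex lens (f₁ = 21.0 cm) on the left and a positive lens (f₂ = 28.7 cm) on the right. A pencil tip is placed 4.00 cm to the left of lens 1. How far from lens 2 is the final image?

50.2 cm

Lens 1: 1/d_i1 = 1/f₁ − 1/d_o1 = 1/(21.0) − 1/(4.00) = -0.2024, so d_i1 = -4.941 cm.
The intermediate image is 4.941 cm to the left of lens 1 (virtual), which is 62.0 − (-4.941) = 66.94 cm to the left of lens 2, so d_o2 = +66.94 cm.
Lens 2: 1/d_i2 = 1/f₂ − 1/d_o2 = 1/(28.7) − 1/(66.94) = 0.01990, so d_i2 = 50.2 cm.
The final image is real, 50.2 cm to the right of lens 2 (overall magnification ≈ -0.93).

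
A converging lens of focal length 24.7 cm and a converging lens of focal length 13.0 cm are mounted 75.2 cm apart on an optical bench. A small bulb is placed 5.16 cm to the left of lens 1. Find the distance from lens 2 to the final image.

15.5 cm

Lens 1: 1/d_i1 = 1/f₁ − 1/d_o1 = 1/(24.7) − 1/(5.16) = -0.1533, so d_i1 = -6.523 cm.
The intermediate image is 6.523 cm to the left of lens 1 (virtual), which is 75.2 − (-6.523) = 81.72 cm to the left of lens 2, so d_o2 = +81.72 cm.
Lens 2: 1/d_i2 = 1/f₂ − 1/d_o2 = 1/(13.0) − 1/(81.72) = 0.06469, so d_i2 = 15.5 cm.
The final image is real, 15.5 cm to the right of lens 2 (overall magnification ≈ -0.24).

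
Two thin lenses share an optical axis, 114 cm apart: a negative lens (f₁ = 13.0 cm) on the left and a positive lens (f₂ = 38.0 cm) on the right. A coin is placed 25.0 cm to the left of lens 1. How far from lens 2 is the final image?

55.1 cm

Lens 1 is diverging, so f₁ = −13.0 cm.
Lens 1: 1/d_i1 = 1/f₁ − 1/d_o1 = 1/(-13.0) − 1/(25.0) = -0.1169, so d_i1 = -8.553 cm.
The intermediate image is 8.553 cm to the left of lens 1 (virtual), which is 114 − (-8.553) = 122.6 cm to the left of lens 2, so d_o2 = +122.6 cm.
Lens 2: 1/d_i2 = 1/f₂ − 1/d_o2 = 1/(38.0) − 1/(122.6) = 0.01816, so d_i2 = 55.1 cm.
The final image is real, 55.1 cm to the right of lens 2 (overall magnification ≈ -0.15).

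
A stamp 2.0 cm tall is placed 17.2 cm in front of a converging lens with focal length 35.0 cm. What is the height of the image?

1/d_i = 1/f − 1/d_o = 1/(35.00) − 1/(17.2) = -0.02957, so d_i = -33.82 cm.
m = −d_i/d_o = +1.966.
|h_i| = |m|·h_o = 1.966 × 2.0 = 3.93 cm. The image is virtual, upright and enlarged, on the same side as the object.

3.93 cm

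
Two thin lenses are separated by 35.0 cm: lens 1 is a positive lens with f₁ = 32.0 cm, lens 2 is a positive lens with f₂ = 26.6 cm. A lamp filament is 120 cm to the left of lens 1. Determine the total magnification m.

m = -0.275

Lens 1: 1/d_i1 = 1/(32.0) − 1/(120) = 0.02292, so d_i1 = 43.64 cm; m₁ = −d_i1/d_o1 = -0.3637.
d_o2 = 35.0 − (43.64) = -8.640 cm (virtual object).
Lens 2: 1/d_i2 = 1/(26.6) − 1/(-8.640) = 0.1533, so d_i2 = 6.522 cm; m₂ = −d_i2/d_o2 = +0.7548.
m = m₁·m₂ = (-0.3637)(+0.7548) = -0.275.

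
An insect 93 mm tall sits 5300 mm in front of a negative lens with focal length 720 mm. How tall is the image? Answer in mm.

11.1 mm

For a negative lens, f = -720 mm.
1/d_i = 1/f − 1/d_o = 1/(-720.0) − 1/(5300) = -0.001578, so d_i = -633.9 mm.
m = −d_i/d_o = +0.1196.
|h_i| = |m|·h_o = 0.1196 × 93 = 11.1 mm. The image is virtual, upright and reduced, on the same side as the object.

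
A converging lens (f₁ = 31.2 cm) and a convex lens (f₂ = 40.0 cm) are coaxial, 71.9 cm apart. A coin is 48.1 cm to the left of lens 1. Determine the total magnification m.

m = -1.30

Lens 1: 1/d_i1 = 1/(31.2) − 1/(48.1) = 0.01126, so d_i1 = 88.80 cm; m₁ = −d_i1/d_o1 = -1.846.
d_o2 = 71.9 − (88.80) = -16.90 cm (virtual object).
Lens 2: 1/d_i2 = 1/(40.0) − 1/(-16.90) = 0.08417, so d_i2 = 11.88 cm; m₂ = −d_i2/d_o2 = +0.7030.
m = m₁·m₂ = (-1.846)(+0.7030) = -1.30.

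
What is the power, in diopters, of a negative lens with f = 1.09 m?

For a negative lens, f = −1.09 m.
P = 1/f = 1/(-1.09 m) = -0.917 D.

P = -0.917 D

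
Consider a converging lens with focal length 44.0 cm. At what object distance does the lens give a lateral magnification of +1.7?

18.1 cm

m = −d_i/d_o ⇒ d_i = −m·d_o.
1/f = 1/d_o + 1/d_i = 1/d_o − 1/(m·d_o) = (1 − 1/m)/d_o, so d_o = f(1 − 1/m) = (44.00)(1 − 1/(+1.7)) = 18.1 cm.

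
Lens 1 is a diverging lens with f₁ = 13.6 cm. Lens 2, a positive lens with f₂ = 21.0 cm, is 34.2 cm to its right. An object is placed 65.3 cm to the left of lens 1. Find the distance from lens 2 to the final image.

Lens 1 is diverging, so f₁ = −13.6 cm.
Lens 1: 1/d_i1 = 1/f₁ − 1/d_o1 = 1/(-13.6) − 1/(65.3) = -0.08884, so d_i1 = -11.26 cm.
The intermediate image is 11.26 cm to the left of lens 1 (virtual), which is 34.2 − (-11.26) = 45.46 cm to the left of lens 2, so d_o2 = +45.46 cm.
Lens 2: 1/d_i2 = 1/f₂ − 1/d_o2 = 1/(21.0) − 1/(45.46) = 0.02562, so d_i2 = 39.0 cm.
The final image is real, 39.0 cm to the right of lens 2 (overall magnification ≈ -0.15).

39.0 cm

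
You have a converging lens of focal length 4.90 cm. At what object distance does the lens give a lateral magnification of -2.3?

7.03 cm

m = −d_i/d_o ⇒ d_i = −m·d_o.
1/f = 1/d_o + 1/d_i = 1/d_o − 1/(m·d_o) = (1 − 1/m)/d_o, so d_o = f(1 − 1/m) = (4.900)(1 − 1/(-2.3)) = 7.03 cm.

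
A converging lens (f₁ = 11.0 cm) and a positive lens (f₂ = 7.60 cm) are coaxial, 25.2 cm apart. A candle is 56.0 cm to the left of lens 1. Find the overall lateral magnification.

m = +0.475

Lens 1: 1/d_i1 = 1/(11.0) − 1/(56.0) = 0.07305, so d_i1 = 13.69 cm; m₁ = −d_i1/d_o1 = -0.2445.
d_o2 = 25.2 − (13.69) = 11.51 cm.
Lens 2: 1/d_i2 = 1/(7.60) − 1/(11.51) = 0.04470, so d_i2 = 22.37 cm; m₂ = −d_i2/d_o2 = -1.944.
m = m₁·m₂ = (-0.2445)(-1.944) = +0.475.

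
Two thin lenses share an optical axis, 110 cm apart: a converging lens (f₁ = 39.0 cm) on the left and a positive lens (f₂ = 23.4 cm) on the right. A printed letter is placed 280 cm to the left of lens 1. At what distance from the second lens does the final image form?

36.7 cm

Lens 1: 1/d_i1 = 1/f₁ − 1/d_o1 = 1/(39.0) − 1/(280) = 0.02207, so d_i1 = 45.31 cm.
The intermediate image is 45.31 cm to the right of lens 1, which is 110 − (45.31) = 64.69 cm to the left of lens 2, so d_o2 = +64.69 cm.
Lens 2: 1/d_i2 = 1/f₂ − 1/d_o2 = 1/(23.4) − 1/(64.69) = 0.02728, so d_i2 = 36.7 cm.
The final image is real, 36.7 cm to the right of lens 2 (overall magnification ≈ 0.092).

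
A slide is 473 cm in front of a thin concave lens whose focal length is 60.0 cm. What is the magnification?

For a concave lens, f = -60.0 cm.
1/d_i = 1/f − 1/d_o = 1/(-60.00) − 1/(473) = -0.01878, so d_i = -53.25 cm.
m = −d_i/d_o = −(-53.25)/(473) = +0.113.
The image is virtual, upright and reduced, on the same side as the object.

m = +0.113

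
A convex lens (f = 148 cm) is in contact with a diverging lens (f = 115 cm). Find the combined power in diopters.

P = -0.194 D

P₁ = 1/f₁ = 1/(1.48 m) = +0.6757 D; P₂ = 1/f₂ = 1/(-1.15 m) = -0.8696 D.
For thin lenses in contact, P = P₁ + P₂ = (+0.6757) + (-0.8696) = -0.194 D.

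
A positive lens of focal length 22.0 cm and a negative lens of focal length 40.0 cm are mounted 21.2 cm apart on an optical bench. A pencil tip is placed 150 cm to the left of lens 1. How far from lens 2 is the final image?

5.17 cm

Lens 1: 1/d_i1 = 1/f₁ − 1/d_o1 = 1/(22.0) − 1/(150) = 0.03879, so d_i1 = 25.78 cm.
The intermediate image is 25.78 cm to the right of lens 1, which lies 4.580 cm to the right of lens 2 — a virtual object — so d_o2 = −4.580 cm.
Lens 2 is diverging, so f₂ = −40.0 cm.
Lens 2: 1/d_i2 = 1/f₂ − 1/d_o2 = 1/(-40.0) − 1/(-4.580) = 0.1933, so d_i2 = 5.17 cm.
The final image is real, 5.17 cm to the right of lens 2 (overall magnification ≈ -0.19).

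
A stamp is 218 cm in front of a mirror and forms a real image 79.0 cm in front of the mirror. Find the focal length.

f = 58.0 cm (concave)

Real image ⇒ d_i = +79.0 cm.
1/f = 1/d_o + 1/d_i = 1/(218) + 1/(79.0) = 0.01725, so f = 58.0 cm.
Since f is positive, the mirror is concave.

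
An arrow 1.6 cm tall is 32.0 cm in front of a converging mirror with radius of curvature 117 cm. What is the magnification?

f = R/2 = 117/2 = 58.50 cm.
1/d_i = 1/f − 1/d_o = 1/(58.50) − 1/(32.0) = -0.01416, so d_i = -70.64 cm.
m = −d_i/d_o = −(-70.64)/(32.0) = +2.21.
The image is virtual, upright and enlarged, behind the mirror.

m = +2.21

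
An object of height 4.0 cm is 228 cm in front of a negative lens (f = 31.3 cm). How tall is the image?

For a negative lens, f = -31.3 cm.
1/d_i = 1/f − 1/d_o = 1/(-31.30) − 1/(228) = -0.03633, so d_i = -27.52 cm.
m = −d_i/d_o = +0.1207.
|h_i| = |m|·h_o = 0.1207 × 4.0 = 0.483 cm. The image is virtual, upright and reduced, on the same side as the object.

0.483 cm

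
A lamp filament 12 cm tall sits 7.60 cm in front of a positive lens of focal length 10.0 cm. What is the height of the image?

50.0 cm

1/d_i = 1/f − 1/d_o = 1/(10.00) − 1/(7.60) = -0.03158, so d_i = -31.67 cm.
m = −d_i/d_o = +4.167.
|h_i| = |m|·h_o = 4.167 × 12 = 50.0 cm. The image is virtual, upright and enlarged, on the same side as the object.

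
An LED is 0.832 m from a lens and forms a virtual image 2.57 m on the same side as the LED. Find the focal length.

f = 1.23 m (converging)

Virtual image ⇒ d_i = −2.57 m.
1/f = 1/d_o + 1/d_i = 1/(0.832) + 1/(-2.57) = 0.8128, so f = 1.23 m.
Since f is positive, the lens is converging.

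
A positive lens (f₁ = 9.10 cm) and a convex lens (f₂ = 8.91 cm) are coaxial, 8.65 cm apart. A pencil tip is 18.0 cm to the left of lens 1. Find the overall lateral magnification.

Lens 1: 1/d_i1 = 1/(9.10) − 1/(18.0) = 0.05433, so d_i1 = 18.40 cm; m₁ = −d_i1/d_o1 = -1.022.
d_o2 = 8.65 − (18.40) = -9.750 cm (virtual object).
Lens 2: 1/d_i2 = 1/(8.91) − 1/(-9.750) = 0.2148, so d_i2 = 4.656 cm; m₂ = −d_i2/d_o2 = +0.4775.
m = m₁·m₂ = (-1.022)(+0.4775) = -0.488.

m = -0.488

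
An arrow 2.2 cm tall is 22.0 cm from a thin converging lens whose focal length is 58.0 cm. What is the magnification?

m = +1.61

1/d_i = 1/f − 1/d_o = 1/(58.00) − 1/(22.0) = -0.02821, so d_i = -35.44 cm.
m = −d_i/d_o = −(-35.44)/(22.0) = +1.61.
The image is virtual, upright and enlarged, on the same side as the object.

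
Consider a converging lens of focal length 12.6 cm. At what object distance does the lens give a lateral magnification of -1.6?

20.5 cm

m = −d_i/d_o ⇒ d_i = −m·d_o.
1/f = 1/d_o + 1/d_i = 1/d_o − 1/(m·d_o) = (1 − 1/m)/d_o, so d_o = f(1 − 1/m) = (12.60)(1 − 1/(-1.6)) = 20.5 cm.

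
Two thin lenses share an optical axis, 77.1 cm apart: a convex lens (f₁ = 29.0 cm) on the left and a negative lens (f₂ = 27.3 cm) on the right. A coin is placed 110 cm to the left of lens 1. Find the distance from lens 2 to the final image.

15.8 cm

Lens 1: 1/d_i1 = 1/f₁ − 1/d_o1 = 1/(29.0) − 1/(110) = 0.02539, so d_i1 = 39.38 cm.
The intermediate image is 39.38 cm to the right of lens 1, which is 77.1 − (39.38) = 37.72 cm to the left of lens 2, so d_o2 = +37.72 cm.
Lens 2 is diverging, so f₂ = −27.3 cm.
Lens 2: 1/d_i2 = 1/f₂ − 1/d_o2 = 1/(-27.3) − 1/(37.72) = -0.06314, so d_i2 = -15.8 cm.
The final image is virtual, 15.8 cm to the left of lens 2 (overall magnification ≈ -0.15).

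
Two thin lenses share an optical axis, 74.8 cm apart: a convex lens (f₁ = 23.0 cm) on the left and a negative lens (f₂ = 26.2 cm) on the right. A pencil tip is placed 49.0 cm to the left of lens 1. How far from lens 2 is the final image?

14.3 cm

Lens 1: 1/d_i1 = 1/f₁ − 1/d_o1 = 1/(23.0) − 1/(49.0) = 0.02307, so d_i1 = 43.35 cm.
The intermediate image is 43.35 cm to the right of lens 1, which is 74.8 − (43.35) = 31.45 cm to the left of lens 2, so d_o2 = +31.45 cm.
Lens 2 is diverging, so f₂ = −26.2 cm.
Lens 2: 1/d_i2 = 1/f₂ − 1/d_o2 = 1/(-26.2) − 1/(31.45) = -0.06996, so d_i2 = -14.3 cm.
The final image is virtual, 14.3 cm to the left of lens 2 (overall magnification ≈ -0.40).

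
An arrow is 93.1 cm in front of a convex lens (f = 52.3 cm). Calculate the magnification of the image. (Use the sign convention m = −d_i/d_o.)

m = -1.28

1/d_i = 1/f − 1/d_o = 1/(52.30) − 1/(93.1) = 0.008379, so d_i = 119.3 cm.
m = −d_i/d_o = −(119.3)/(93.1) = -1.28.
The image is real, inverted and enlarged, on the far side of the lens.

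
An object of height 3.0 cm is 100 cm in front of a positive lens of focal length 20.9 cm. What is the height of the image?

1/d_i = 1/f − 1/d_o = 1/(20.90) − 1/(100) = 0.03785, so d_i = 26.42 cm.
m = −d_i/d_o = -0.2642.
|h_i| = |m|·h_o = 0.2642 × 3.0 = 0.793 cm. The image is real, inverted and reduced, on the far side of the lens.

0.793 cm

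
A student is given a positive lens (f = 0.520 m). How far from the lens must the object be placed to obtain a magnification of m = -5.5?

0.615 m

m = −d_i/d_o ⇒ d_i = −m·d_o.
1/f = 1/d_o + 1/d_i = 1/d_o − 1/(m·d_o) = (1 − 1/m)/d_o, so d_o = f(1 − 1/m) = (0.5200)(1 − 1/(-5.5)) = 0.615 m.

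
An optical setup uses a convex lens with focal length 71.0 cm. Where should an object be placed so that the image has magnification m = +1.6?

26.6 cm

m = −d_i/d_o ⇒ d_i = −m·d_o.
1/f = 1/d_o + 1/d_i = 1/d_o − 1/(m·d_o) = (1 − 1/m)/d_o, so d_o = f(1 − 1/m) = (71.00)(1 − 1/(+1.6)) = 26.6 cm.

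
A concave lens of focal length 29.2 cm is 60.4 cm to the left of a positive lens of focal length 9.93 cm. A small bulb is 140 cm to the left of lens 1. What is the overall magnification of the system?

f₁ = −29.2 cm (diverging).
Lens 1: 1/d_i1 = 1/(-29.2) − 1/(140) = -0.04139, so d_i1 = -24.16 cm; m₁ = −d_i1/d_o1 = +0.1726.
d_o2 = 60.4 − (-24.16) = 84.56 cm.
Lens 2: 1/d_i2 = 1/(9.93) − 1/(84.56) = 0.08888, so d_i2 = 11.25 cm; m₂ = −d_i2/d_o2 = -0.1331.
m = m₁·m₂ = (+0.1726)(-0.1331) = -0.0230.

m = -0.0230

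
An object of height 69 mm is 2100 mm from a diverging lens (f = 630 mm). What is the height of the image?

For a diverging lens, f = -630 mm.
1/d_i = 1/f − 1/d_o = 1/(-630.0) − 1/(2100) = -0.002063, so d_i = -484.6 mm.
m = −d_i/d_o = +0.2308.
|h_i| = |m|·h_o = 0.2308 × 69 = 15.9 mm. The image is virtual, upright and reduced, on the same side as the object.

15.9 mm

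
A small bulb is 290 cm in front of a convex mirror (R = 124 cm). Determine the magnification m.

m = +0.176

f = R/2 = 124/2 = 62.00 cm; for a convex mirror, f = -62.00 cm.
1/d_i = 1/f − 1/d_o = 1/(-62.00) − 1/(290) = -0.01958, so d_i = -51.08 cm.
m = −d_i/d_o = −(-51.08)/(290) = +0.176.
The image is virtual, upright and reduced, behind the mirror.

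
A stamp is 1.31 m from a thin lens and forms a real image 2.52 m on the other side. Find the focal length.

Real image ⇒ d_i = +2.52 m.
1/f = 1/d_o + 1/d_i = 1/(1.31) + 1/(2.52) = 1.160, so f = 0.862 m.
Since f is positive, the thin lens is converging.

f = 0.862 m (converging)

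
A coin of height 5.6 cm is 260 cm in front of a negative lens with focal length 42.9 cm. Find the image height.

For a negative lens, f = -42.9 cm.
1/d_i = 1/f − 1/d_o = 1/(-42.90) − 1/(260) = -0.02716, so d_i = -36.82 cm.
m = −d_i/d_o = +0.1416.
|h_i| = |m|·h_o = 0.1416 × 5.6 = 0.793 cm. The image is virtual, upright and reduced, on the same side as the object.

0.793 cm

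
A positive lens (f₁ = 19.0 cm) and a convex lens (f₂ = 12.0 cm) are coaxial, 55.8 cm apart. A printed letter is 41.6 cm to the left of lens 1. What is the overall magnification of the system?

Lens 1: 1/d_i1 = 1/(19.0) − 1/(41.6) = 0.02859, so d_i1 = 34.97 cm; m₁ = −d_i1/d_o1 = -0.8406.
d_o2 = 55.8 − (34.97) = 20.83 cm.
Lens 2: 1/d_i2 = 1/(12.0) − 1/(20.83) = 0.03533, so d_i2 = 28.31 cm; m₂ = −d_i2/d_o2 = -1.359.
m = m₁·m₂ = (-0.8406)(-1.359) = +1.14.

m = +1.14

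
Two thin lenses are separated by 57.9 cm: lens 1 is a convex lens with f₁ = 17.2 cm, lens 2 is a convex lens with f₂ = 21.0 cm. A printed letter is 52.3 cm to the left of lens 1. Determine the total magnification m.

m = +0.913

Lens 1: 1/d_i1 = 1/(17.2) − 1/(52.3) = 0.03902, so d_i1 = 25.63 cm; m₁ = −d_i1/d_o1 = -0.4901.
d_o2 = 57.9 − (25.63) = 32.27 cm.
Lens 2: 1/d_i2 = 1/(21.0) − 1/(32.27) = 0.01663, so d_i2 = 60.13 cm; m₂ = −d_i2/d_o2 = -1.863.
m = m₁·m₂ = (-0.4901)(-1.863) = +0.913.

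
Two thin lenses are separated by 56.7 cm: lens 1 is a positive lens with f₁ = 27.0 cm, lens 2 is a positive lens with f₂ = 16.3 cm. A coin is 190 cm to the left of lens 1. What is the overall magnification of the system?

m = +0.302

Lens 1: 1/d_i1 = 1/(27.0) − 1/(190) = 0.03177, so d_i1 = 31.47 cm; m₁ = −d_i1/d_o1 = -0.1656.
d_o2 = 56.7 − (31.47) = 25.23 cm.
Lens 2: 1/d_i2 = 1/(16.3) − 1/(25.23) = 0.02171, so d_i2 = 46.05 cm; m₂ = −d_i2/d_o2 = -1.825.
m = m₁·m₂ = (-0.1656)(-1.825) = +0.302.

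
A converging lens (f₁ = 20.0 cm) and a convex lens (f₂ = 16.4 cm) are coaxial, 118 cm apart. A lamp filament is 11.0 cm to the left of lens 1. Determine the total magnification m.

Lens 1: 1/d_i1 = 1/(20.0) − 1/(11.0) = -0.04091, so d_i1 = -24.44 cm; m₁ = −d_i1/d_o1 = +2.222.
d_o2 = 118 − (-24.44) = 142.4 cm.
Lens 2: 1/d_i2 = 1/(16.4) − 1/(142.4) = 0.05395, so d_i2 = 18.53 cm; m₂ = −d_i2/d_o2 = -0.1302.
m = m₁·m₂ = (+2.222)(-0.1302) = -0.289.

m = -0.289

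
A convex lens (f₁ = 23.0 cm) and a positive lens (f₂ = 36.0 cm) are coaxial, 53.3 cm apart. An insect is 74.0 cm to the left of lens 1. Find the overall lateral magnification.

Lens 1: 1/d_i1 = 1/(23.0) − 1/(74.0) = 0.02996, so d_i1 = 33.37 cm; m₁ = −d_i1/d_o1 = -0.4509.
d_o2 = 53.3 − (33.37) = 19.93 cm.
Lens 2: 1/d_i2 = 1/(36.0) − 1/(19.93) = -0.02240, so d_i2 = -44.65 cm; m₂ = −d_i2/d_o2 = +2.240.
m = m₁·m₂ = (-0.4509)(+2.240) = -1.01.

m = -1.01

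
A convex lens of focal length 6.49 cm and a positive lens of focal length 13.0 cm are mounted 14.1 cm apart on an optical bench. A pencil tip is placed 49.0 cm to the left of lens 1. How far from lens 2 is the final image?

Lens 1: 1/d_i1 = 1/f₁ − 1/d_o1 = 1/(6.49) − 1/(49.0) = 0.1337, so d_i1 = 7.481 cm.
The intermediate image is 7.481 cm to the right of lens 1, which is 14.1 − (7.481) = 6.619 cm to the left of lens 2, so d_o2 = +6.619 cm.
Lens 2: 1/d_i2 = 1/f₂ − 1/d_o2 = 1/(13.0) − 1/(6.619) = -0.07416, so d_i2 = -13.5 cm.
The final image is virtual, 13.5 cm to the left of lens 2 (overall magnification ≈ -0.31).

13.5 cm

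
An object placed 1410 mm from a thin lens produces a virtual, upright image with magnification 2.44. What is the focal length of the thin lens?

m = −d_i/d_o ⇒ d_i = −m·d_o = −(+2.44)·(1410) = -3440 mm.
1/f = 1/d_o + 1/d_i = 1/(1410) + 1/(-3440) = 0.0004185, so f = 2390 mm.
Since f is positive, the thin lens is converging.

f = 2390 mm (converging)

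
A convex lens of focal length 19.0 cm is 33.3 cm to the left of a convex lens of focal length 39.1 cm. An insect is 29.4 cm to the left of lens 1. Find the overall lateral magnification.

m = -1.20

Lens 1: 1/d_i1 = 1/(19.0) − 1/(29.4) = 0.01862, so d_i1 = 53.71 cm; m₁ = −d_i1/d_o1 = -1.827.
d_o2 = 33.3 − (53.71) = -20.41 cm (virtual object).
Lens 2: 1/d_i2 = 1/(39.1) − 1/(-20.41) = 0.07457, so d_i2 = 13.41 cm; m₂ = −d_i2/d_o2 = +0.6570.
m = m₁·m₂ = (-1.827)(+0.6570) = -1.20.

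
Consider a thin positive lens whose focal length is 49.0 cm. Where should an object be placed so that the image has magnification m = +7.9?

42.8 cm

m = −d_i/d_o ⇒ d_i = −m·d_o.
1/f = 1/d_o + 1/d_i = 1/d_o − 1/(m·d_o) = (1 − 1/m)/d_o, so d_o = f(1 − 1/m) = (49.00)(1 − 1/(+7.9)) = 42.8 cm.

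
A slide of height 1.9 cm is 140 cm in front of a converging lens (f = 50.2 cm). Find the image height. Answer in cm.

1/d_i = 1/f − 1/d_o = 1/(50.20) − 1/(140) = 0.01278, so d_i = 78.26 cm.
m = −d_i/d_o = -0.5590.
|h_i| = |m|·h_o = 0.5590 × 1.9 = 1.06 cm. The image is real, inverted and reduced, on the far side of the lens.

1.06 cm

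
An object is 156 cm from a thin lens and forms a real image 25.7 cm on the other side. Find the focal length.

f = 22.1 cm (converging)

Real image ⇒ d_i = +25.7 cm.
1/f = 1/d_o + 1/d_i = 1/(156) + 1/(25.7) = 0.04532, so f = 22.1 cm.
Since f is positive, the thin lens is converging.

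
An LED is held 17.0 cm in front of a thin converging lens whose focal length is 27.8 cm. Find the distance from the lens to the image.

Thin-lens equation: 1/d_i = 1/f − 1/d_o = 1/(27.80) − 1/(17.0) = 0.03597 − 0.05882 = -0.02285, so d_i = -43.8 cm.
The image is virtual, upright and enlarged, on the same side as the object.

43.8 cm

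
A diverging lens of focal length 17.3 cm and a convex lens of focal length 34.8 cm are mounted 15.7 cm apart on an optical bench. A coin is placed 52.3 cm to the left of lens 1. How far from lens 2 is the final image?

Lens 1 is diverging, so f₁ = −17.3 cm.
Lens 1: 1/d_i1 = 1/f₁ − 1/d_o1 = 1/(-17.3) − 1/(52.3) = -0.07692, so d_i1 = -13.00 cm.
The intermediate image is 13.00 cm to the left of lens 1 (virtual), which is 15.7 − (-13.00) = 28.70 cm to the left of lens 2, so d_o2 = +28.70 cm.
Lens 2: 1/d_i2 = 1/f₂ − 1/d_o2 = 1/(34.8) − 1/(28.70) = -0.006108, so d_i2 = -164 cm.
The final image is virtual, 164 cm to the left of lens 2 (overall magnification ≈ 1.4).

164 cm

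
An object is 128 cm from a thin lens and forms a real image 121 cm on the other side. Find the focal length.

Real image ⇒ d_i = +121 cm.
1/f = 1/d_o + 1/d_i = 1/(128) + 1/(121) = 0.01608, so f = 62.2 cm.
Since f is positive, the thin lens is converging.

f = 62.2 cm (converging)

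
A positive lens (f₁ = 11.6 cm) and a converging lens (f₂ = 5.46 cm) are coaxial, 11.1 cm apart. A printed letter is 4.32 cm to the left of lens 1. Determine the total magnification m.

m = -0.695

Lens 1: 1/d_i1 = 1/(11.6) − 1/(4.32) = -0.1453, so d_i1 = -6.884 cm; m₁ = −d_i1/d_o1 = +1.594.
d_o2 = 11.1 − (-6.884) = 17.98 cm.
Lens 2: 1/d_i2 = 1/(5.46) − 1/(17.98) = 0.1275, so d_i2 = 7.841 cm; m₂ = −d_i2/d_o2 = -0.4361.
m = m₁·m₂ = (+1.594)(-0.4361) = -0.695.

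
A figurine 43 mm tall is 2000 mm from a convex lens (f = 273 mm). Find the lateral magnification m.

1/d_i = 1/f − 1/d_o = 1/(273.0) − 1/(2000) = 0.003163, so d_i = 316.2 mm.
m = −d_i/d_o = −(316.2)/(2000) = -0.158.
The image is real, inverted and reduced, on the far side of the lens.

m = -0.158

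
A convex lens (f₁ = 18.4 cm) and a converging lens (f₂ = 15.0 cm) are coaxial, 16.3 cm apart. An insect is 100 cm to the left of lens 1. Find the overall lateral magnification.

Lens 1: 1/d_i1 = 1/(18.4) − 1/(100) = 0.04435, so d_i1 = 22.55 cm; m₁ = −d_i1/d_o1 = -0.2255.
d_o2 = 16.3 − (22.55) = -6.250 cm (virtual object).
Lens 2: 1/d_i2 = 1/(15.0) − 1/(-6.250) = 0.2267, so d_i2 = 4.412 cm; m₂ = −d_i2/d_o2 = +0.7059.
m = m₁·m₂ = (-0.2255)(+0.7059) = -0.159.

m = -0.159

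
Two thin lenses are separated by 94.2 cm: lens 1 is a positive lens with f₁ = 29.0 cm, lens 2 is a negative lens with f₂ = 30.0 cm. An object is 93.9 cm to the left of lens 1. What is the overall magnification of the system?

Lens 1: 1/d_i1 = 1/(29.0) − 1/(93.9) = 0.02383, so d_i1 = 41.96 cm; m₁ = −d_i1/d_o1 = -0.4469.
d_o2 = 94.2 − (41.96) = 52.24 cm.
f₂ = −30.0 cm (diverging).
Lens 2: 1/d_i2 = 1/(-30.0) − 1/(52.24) = -0.05248, so d_i2 = -19.06 cm; m₂ = −d_i2/d_o2 = +0.3648.
m = m₁·m₂ = (-0.4469)(+0.3648) = -0.163.

m = -0.163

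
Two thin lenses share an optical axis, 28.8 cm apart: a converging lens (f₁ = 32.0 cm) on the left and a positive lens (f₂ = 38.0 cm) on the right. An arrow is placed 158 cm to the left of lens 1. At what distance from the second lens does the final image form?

8.73 cm

Lens 1: 1/d_i1 = 1/f₁ − 1/d_o1 = 1/(32.0) − 1/(158) = 0.02492, so d_i1 = 40.13 cm.
The intermediate image is 40.13 cm to the right of lens 1, which lies 11.33 cm to the right of lens 2 — a virtual object — so d_o2 = −11.33 cm.
Lens 2: 1/d_i2 = 1/f₂ − 1/d_o2 = 1/(38.0) − 1/(-11.33) = 0.1146, so d_i2 = 8.73 cm.
The final image is real, 8.73 cm to the right of lens 2 (overall magnification ≈ -0.20).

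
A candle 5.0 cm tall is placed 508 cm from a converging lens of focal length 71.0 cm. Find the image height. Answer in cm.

1/d_i = 1/f − 1/d_o = 1/(71.00) − 1/(508) = 0.01212, so d_i = 82.54 cm.
m = −d_i/d_o = -0.1625.
|h_i| = |m|·h_o = 0.1625 × 5.0 = 0.812 cm. The image is real, inverted and reduced, on the far side of the lens.

0.812 cm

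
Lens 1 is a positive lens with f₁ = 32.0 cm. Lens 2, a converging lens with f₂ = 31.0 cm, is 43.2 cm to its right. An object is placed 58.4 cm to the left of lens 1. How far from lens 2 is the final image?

14.6 cm

Lens 1: 1/d_i1 = 1/f₁ − 1/d_o1 = 1/(32.0) − 1/(58.4) = 0.01413, so d_i1 = 70.79 cm.
The intermediate image is 70.79 cm to the right of lens 1, which lies 27.59 cm to the right of lens 2 — a virtual object — so d_o2 = −27.59 cm.
Lens 2: 1/d_i2 = 1/f₂ − 1/d_o2 = 1/(31.0) − 1/(-27.59) = 0.06850, so d_i2 = 14.6 cm.
The final image is real, 14.6 cm to the right of lens 2 (overall magnification ≈ -0.64).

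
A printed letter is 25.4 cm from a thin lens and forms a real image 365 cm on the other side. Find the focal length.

f = 23.7 cm (converging)

Real image ⇒ d_i = +365 cm.
1/f = 1/d_o + 1/d_i = 1/(25.4) + 1/(365) = 0.04211, so f = 23.7 cm.
Since f is positive, the thin lens is converging.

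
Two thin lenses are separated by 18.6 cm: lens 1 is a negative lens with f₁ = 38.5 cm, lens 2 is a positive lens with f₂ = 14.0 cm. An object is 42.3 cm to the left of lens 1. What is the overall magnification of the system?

f₁ = −38.5 cm (diverging).
Lens 1: 1/d_i1 = 1/(-38.5) − 1/(42.3) = -0.04961, so d_i1 = -20.16 cm; m₁ = −d_i1/d_o1 = +0.4766.
d_o2 = 18.6 − (-20.16) = 38.76 cm.
Lens 2: 1/d_i2 = 1/(14.0) − 1/(38.76) = 0.04563, so d_i2 = 21.92 cm; m₂ = −d_i2/d_o2 = -0.5654.
m = m₁·m₂ = (+0.4766)(-0.5654) = -0.269.

m = -0.269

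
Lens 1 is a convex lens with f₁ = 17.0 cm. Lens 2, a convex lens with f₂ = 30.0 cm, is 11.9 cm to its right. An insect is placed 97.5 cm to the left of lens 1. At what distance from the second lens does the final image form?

6.74 cm

Lens 1: 1/d_i1 = 1/f₁ − 1/d_o1 = 1/(17.0) − 1/(97.5) = 0.04857, so d_i1 = 20.59 cm.
The intermediate image is 20.59 cm to the right of lens 1, which lies 8.690 cm to the right of lens 2 — a virtual object — so d_o2 = −8.690 cm.
Lens 2: 1/d_i2 = 1/f₂ − 1/d_o2 = 1/(30.0) − 1/(-8.690) = 0.1484, so d_i2 = 6.74 cm.
The final image is real, 6.74 cm to the right of lens 2 (overall magnification ≈ -0.16).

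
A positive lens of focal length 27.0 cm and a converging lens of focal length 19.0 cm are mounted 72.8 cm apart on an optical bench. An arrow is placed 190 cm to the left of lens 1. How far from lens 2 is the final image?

Lens 1: 1/d_i1 = 1/f₁ − 1/d_o1 = 1/(27.0) − 1/(190) = 0.03177, so d_i1 = 31.47 cm.
The intermediate image is 31.47 cm to the right of lens 1, which is 72.8 − (31.47) = 41.33 cm to the left of lens 2, so d_o2 = +41.33 cm.
Lens 2: 1/d_i2 = 1/f₂ − 1/d_o2 = 1/(19.0) − 1/(41.33) = 0.02844, so d_i2 = 35.2 cm.
The final image is real, 35.2 cm to the right of lens 2 (overall magnification ≈ 0.14).

35.2 cm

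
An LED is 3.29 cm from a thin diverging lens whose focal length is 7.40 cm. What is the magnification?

m = +0.692

For a diverging lens, f = -7.40 cm.
1/d_i = 1/f − 1/d_o = 1/(-7.400) − 1/(3.29) = -0.4391, so d_i = -2.277 cm.
m = −d_i/d_o = −(-2.277)/(3.29) = +0.692.
The image is virtual, upright and reduced, on the same side as the object.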